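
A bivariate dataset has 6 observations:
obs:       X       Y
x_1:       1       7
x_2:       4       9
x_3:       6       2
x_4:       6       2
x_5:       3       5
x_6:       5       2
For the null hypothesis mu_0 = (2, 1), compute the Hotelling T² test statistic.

Step 1 — sample mean vector:
  mean(X) = (1 + 4 + 6 + 6 + 3 + 5) / 6 = 25/6 = 4.1667
  mean(Y) = (7 + 9 + 2 + 2 + 5 + 2) / 6 = 27/6 = 4.5
  x̄ = (4.1667, 4.5),  deviation x̄ - mu_0 = (4.1667, 4.5) - (2, 1) = (2.1667, 3.5).

Step 2 — sample covariance matrix, S[i,j] = (1/(n-1)) · Σ_k (x_{k,i} - mean_i) · (x_{k,j} - mean_j), divisor n-1 = 5:
  S[X,X] = ((-3.1667)·(-3.1667) + (-0.1667)·(-0.1667) + (1.8333)·(1.8333) + (1.8333)·(1.8333) + (-1.1667)·(-1.1667) + (0.8333)·(0.8333)) / 5 = 18.8333/5 = 3.7667
  S[X,Y] = ((-3.1667)·(2.5) + (-0.1667)·(4.5) + (1.8333)·(-2.5) + (1.8333)·(-2.5) + (-1.1667)·(0.5) + (0.8333)·(-2.5)) / 5 = -20.5/5 = -4.1
  S[Y,Y] = ((2.5)·(2.5) + (4.5)·(4.5) + (-2.5)·(-2.5) + (-2.5)·(-2.5) + (0.5)·(0.5) + (-2.5)·(-2.5)) / 5 = 45.5/5 = 9.1
  S = [[3.7667, -4.1],
 [-4.1, 9.1]].

Step 3 — invert S. det(S) = 3.7667·9.1 - (-4.1)² = 17.4667.
  S^{-1} = (1/det) · [[d, -b], [-b, a]] = [[0.521, 0.2347],
 [0.2347, 0.2156]].

Step 4 — quadratic form (x̄ - mu_0)^T · S^{-1} · (x̄ - mu_0):
  S^{-1} · (x̄ - mu_0) = (1.9504, 1.2634),
  (x̄ - mu_0)^T · [...] = (2.1667)·(1.9504) + (3.5)·(1.2634) = 8.6476.

Step 5 — scale by n: T² = 6 · 8.6476 = 51.8855.

T² ≈ 51.8855


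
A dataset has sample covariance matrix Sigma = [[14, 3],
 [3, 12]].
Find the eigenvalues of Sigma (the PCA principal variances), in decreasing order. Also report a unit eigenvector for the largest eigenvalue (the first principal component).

Step 1 — characteristic polynomial of 2×2 Sigma:
  det(Sigma - λI) = λ² - trace · λ + det = 0.
  trace = 14 + 12 = 26, det = 14·12 - (3)² = 159.
Step 2 — discriminant:
  Δ = trace² - 4·det = 676 - 636 = 40.
Step 3 — eigenvalues:
  λ = (trace ± √Δ)/2 = (26 ± 6.3246)/2,
  λ_1 = 16.1623,  λ_2 = 9.8377.

Step 4 — unit eigenvector for λ_1: solve (Sigma - λ_1 I)v = 0. First row:
  (14 - 16.1623)·v_x + (3)·v_y = 0, i.e. (-2.1623)·v_x + (3)·v_y = 0,
  so v ∝ (b, λ_1 - a) = (3, 2.1623) = u.
  ||u|| = √((3)² + (2.1623)²) = √(13.6754) ≈ 3.698,
  v_1 = u/||u|| ≈ (0.8112, 0.5847) (||v_1|| = 1).

λ_1 = 16.1623,  λ_2 = 9.8377;  v_1 ≈ (0.8112, 0.5847)


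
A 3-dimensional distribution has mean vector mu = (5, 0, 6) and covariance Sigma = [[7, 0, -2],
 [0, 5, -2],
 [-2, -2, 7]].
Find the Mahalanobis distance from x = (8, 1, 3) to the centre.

Step 1 — centre the observation: (x - mu) = (3, 1, -3).

Step 2 — invert Sigma (cofactor / det for 3×3, or solve directly):
  Sigma^{-1} = [[0.1574, 0.0203, 0.0508],
 [0.0203, 0.2284, 0.0711],
 [0.0508, 0.0711, 0.1777]].

Step 3 — form the quadratic (x - mu)^T · Sigma^{-1} · (x - mu):
  Sigma^{-1} · (x - mu) = (0.3401, 0.0761, -0.3096).
  (x - mu)^T · [Sigma^{-1} · (x - mu)] = (3)·(0.3401) + (1)·(0.0761) + (-3)·(-0.3096) = 2.0254.

Step 4 — take square root: d = √(2.0254) ≈ 1.4232.

d(x, mu) = √(2.0254) ≈ 1.4232


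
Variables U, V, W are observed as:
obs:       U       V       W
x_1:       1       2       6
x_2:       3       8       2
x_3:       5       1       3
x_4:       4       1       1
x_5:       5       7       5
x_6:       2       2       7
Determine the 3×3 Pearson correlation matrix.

Step 1 — column means:
  mean(U) = (1 + 3 + 5 + 4 + 5 + 2) / 6 = 20/6 = 3.3333
  mean(V) = (2 + 8 + 1 + 1 + 7 + 2) / 6 = 21/6 = 3.5
  mean(W) = (6 + 2 + 3 + 1 + 5 + 7) / 6 = 24/6 = 4

Step 2 — sample variances and covariances s[i,j] = (1/(n-1)) · Σ_k (x_{k,i} - mean_i) · (x_{k,j} - mean_j), with n-1 = 5:
  s[U,U] = ((-2.3333)·(-2.3333) + (-0.3333)·(-0.3333) + (1.6667)·(1.6667) + (0.6667)·(0.6667) + (1.6667)·(1.6667) + (-1.3333)·(-1.3333)) / 5 = 13.3333/5 = 2.6667
  s[U,V] = ((-2.3333)·(-1.5) + (-0.3333)·(4.5) + (1.6667)·(-2.5) + (0.6667)·(-2.5) + (1.6667)·(3.5) + (-1.3333)·(-1.5)) / 5 = 4/5 = 0.8
  s[U,W] = ((-2.3333)·(2) + (-0.3333)·(-2) + (1.6667)·(-1) + (0.6667)·(-3) + (1.6667)·(1) + (-1.3333)·(3)) / 5 = -10/5 = -2
  s[V,V] = ((-1.5)·(-1.5) + (4.5)·(4.5) + (-2.5)·(-2.5) + (-2.5)·(-2.5) + (3.5)·(3.5) + (-1.5)·(-1.5)) / 5 = 49.5/5 = 9.9
  s[V,W] = ((-1.5)·(2) + (4.5)·(-2) + (-2.5)·(-1) + (-2.5)·(-3) + (3.5)·(1) + (-1.5)·(3)) / 5 = -3/5 = -0.6
  s[W,W] = ((2)·(2) + (-2)·(-2) + (-1)·(-1) + (-3)·(-3) + (1)·(1) + (3)·(3)) / 5 = 28/5 = 5.6
  Sample standard deviations s_i = √(s[i,i]):
  s(U) = √(2.6667) = 1.633
  s(V) = √(9.9) = 3.1464
  s(W) = √(5.6) = 2.3664

Step 3 — r_{ij} = s_{ij} / (s_i · s_j):
  r[U,U] = 1 (diagonal).
  r[U,V] = 0.8 / (1.633 · 3.1464) = 0.8 / 5.1381 = 0.1557
  r[U,W] = -2 / (1.633 · 2.3664) = -2 / 3.8644 = -0.5175
  r[V,V] = 1 (diagonal).
  r[V,W] = -0.6 / (3.1464 · 2.3664) = -0.6 / 7.4458 = -0.0806
  r[W,W] = 1 (diagonal).

R is symmetric with unit diagonal. Assembling:

R = [[1, 0.1557, -0.5175],
 [0.1557, 1, -0.0806],
 [-0.5175, -0.0806, 1]]


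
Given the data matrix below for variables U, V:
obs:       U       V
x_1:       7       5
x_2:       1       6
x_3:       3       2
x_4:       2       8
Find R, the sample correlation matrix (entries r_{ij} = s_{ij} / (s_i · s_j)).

Step 1 — column means:
  mean(U) = (7 + 1 + 3 + 2) / 4 = 13/4 = 3.25
  mean(V) = (5 + 6 + 2 + 8) / 4 = 21/4 = 5.25

Step 2 — sample variances and covariances s[i,j] = (1/(n-1)) · Σ_k (x_{k,i} - mean_i) · (x_{k,j} - mean_j), with n-1 = 3:
  s[U,U] = ((3.75)·(3.75) + (-2.25)·(-2.25) + (-0.25)·(-0.25) + (-1.25)·(-1.25)) / 3 = 20.75/3 = 6.9167
  s[U,V] = ((3.75)·(-0.25) + (-2.25)·(0.75) + (-0.25)·(-3.25) + (-1.25)·(2.75)) / 3 = -5.25/3 = -1.75
  s[V,V] = ((-0.25)·(-0.25) + (0.75)·(0.75) + (-3.25)·(-3.25) + (2.75)·(2.75)) / 3 = 18.75/3 = 6.25
  Sample standard deviations s_i = √(s[i,i]):
  s(U) = √(6.9167) = 2.63
  s(V) = √(6.25) = 2.5

Step 3 — r_{ij} = s_{ij} / (s_i · s_j):
  r[U,U] = 1 (diagonal).
  r[U,V] = -1.75 / (2.63 · 2.5) = -1.75 / 6.5749 = -0.2662
  r[V,V] = 1 (diagonal).

R is symmetric with unit diagonal. Assembling:

R = [[1, -0.2662],
 [-0.2662, 1]]


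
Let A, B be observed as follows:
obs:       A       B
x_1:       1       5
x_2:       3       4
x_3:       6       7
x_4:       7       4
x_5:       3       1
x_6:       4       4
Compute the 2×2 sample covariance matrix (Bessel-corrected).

Step 1 — column means:
  mean(A) = (1 + 3 + 6 + 7 + 3 + 4) / 6 = 24/6 = 4
  mean(B) = (5 + 4 + 7 + 4 + 1 + 4) / 6 = 25/6 = 4.1667

Step 2 — sample covariance S[i,j] = (1/(n-1)) · Σ_k (x_{k,i} - mean_i) · (x_{k,j} - mean_j), with n-1 = 5.
  S[A,A] = ((-3)·(-3) + (-1)·(-1) + (2)·(2) + (3)·(3) + (-1)·(-1) + (0)·(0)) / 5 = 24/5 = 4.8
  S[A,B] = ((-3)·(0.8333) + (-1)·(-0.1667) + (2)·(2.8333) + (3)·(-0.1667) + (-1)·(-3.1667) + (0)·(-0.1667)) / 5 = 6/5 = 1.2
  S[B,B] = ((0.8333)·(0.8333) + (-0.1667)·(-0.1667) + (2.8333)·(2.8333) + (-0.1667)·(-0.1667) + (-3.1667)·(-3.1667) + (-0.1667)·(-0.1667)) / 5 = 18.8333/5 = 3.7667

S is symmetric (S[j,i] = S[i,j]). Assembling:

S = [[4.8, 1.2],
 [1.2, 3.7667]]


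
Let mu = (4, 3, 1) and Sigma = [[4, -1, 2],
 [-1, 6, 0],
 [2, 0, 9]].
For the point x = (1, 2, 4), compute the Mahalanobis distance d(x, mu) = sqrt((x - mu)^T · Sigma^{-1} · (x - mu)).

Step 1 — centre the observation: (x - mu) = (-3, -1, 3).

Step 2 — invert Sigma (cofactor / det for 3×3, or solve directly):
  Sigma^{-1} = [[0.2951, 0.0492, -0.0656],
 [0.0492, 0.1749, -0.0109],
 [-0.0656, -0.0109, 0.1257]].

Step 3 — form the quadratic (x - mu)^T · Sigma^{-1} · (x - mu):
  Sigma^{-1} · (x - mu) = (-1.1311, -0.3552, 0.5847).
  (x - mu)^T · [Sigma^{-1} · (x - mu)] = (-3)·(-1.1311) + (-1)·(-0.3552) + (3)·(0.5847) = 5.5027.

Step 4 — take square root: d = √(5.5027) ≈ 2.3458.

d(x, mu) = √(5.5027) ≈ 2.3458


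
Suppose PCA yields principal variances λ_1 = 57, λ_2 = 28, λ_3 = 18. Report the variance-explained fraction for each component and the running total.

Step 1 — total variance = trace(Sigma) = Σ λ_i = 57 + 28 + 18 = 103.

Step 2 — fraction explained by component i = λ_i / Σ λ:
  PC1: 57/103 = 0.5534
  PC2: 28/103 = 0.2718
  PC3: 18/103 = 0.1748

Step 3 — cumulative fraction after k components = (λ_1 + ... + λ_k) / Σ λ:
  k = 1: 57/103 = 0.5534
  k = 2: (57 + 28)/103 = 85/103 = 0.8252
  k = 3: (57 + 28 + 18)/103 = 103/103 = 1

Summary (fraction, with percent):

explained: PC1 0.5534 (55.34%), PC2 0.2718 (27.18%), PC3 0.1748 (17.48%);  cumulative: 0.5534, 0.8252, 1


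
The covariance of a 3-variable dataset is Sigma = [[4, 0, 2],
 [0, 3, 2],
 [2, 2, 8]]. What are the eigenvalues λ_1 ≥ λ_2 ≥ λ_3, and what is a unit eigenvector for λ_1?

Step 1 — characteristic polynomial p(λ) = det(λI - Sigma) = λ³ - tr·λ² + c_1·λ - det, where tr = trace, c_1 = sum of the principal 2×2 minors, det = det(Sigma):
  tr = 4 + 3 + 8 = 15,
  c_1 = (4·3 - (0)²) + (4·8 - (2)²) + (3·8 - (2)²) = 12 + 28 + 20 = 60,
  det = 4·(3·8 - (2)²) - (0)·((0)·8 - (2)·(2)) + (2)·((0)·(2) - 3·(2)) = 4·(20) - (0)·(-4) + (2)·(-6) = 68.
  So p(λ) = λ³ - 15λ² + 60λ - 68.
Step 2 — look for an integer root (rational root theorem: any rational root is an integer divisor of 68). Testing λ = 2:
  p(2) = 8 - 60 + 120 - 68 = 0  ✓
  Dividing out (λ - 2): p(λ) = (λ - 2)(λ² - 13λ + 34).
Step 3 — remaining eigenvalues from the quadratic λ² - 13λ + 34 = 0:
  Δ = 13² - 4·34 = 169 - 136 = 33,  λ = (13 ± √33)/2 = (13 ± 5.7446)/2 ≈ 9.3723 or 3.6277.
  Sorted: λ_1 = 9.3723,  λ_2 = 3.6277,  λ_3 = 2  (check: sum = 15 = tr ✓).

Step 4 — unit eigenvector for λ_1 ≈ 9.3723: v spans the null space of (Sigma - λ_1 I), whose rows are
  r_1 = (-5.3723, 0, 2),  r_2 = (0, -6.3723, 2),  r_3 = (2, 2, -1.3723).
  v is orthogonal to every row, so take v ∝ r_1 × r_2 = ((0)·(2) - (2)·(-6.3723), (2)·(0) - (-5.3723)·(2), (-5.3723)·(-6.3723) - (0)·(0)) ≈ (12.7446, 10.7446, 34.2337).
  Let u = (12.7446, 10.7446, 34.2337).
  ||u|| = √((12.7446)² + (10.7446)² + (34.2337)²) = √(1449.8149) ≈ 38.0764,  v_1 = u/||u|| ≈ (0.3347, 0.2822, 0.8991) (||v_1|| = 1).

λ_1 = 9.3723,  λ_2 = 3.6277,  λ_3 = 2;  v_1 ≈ (0.3347, 0.2822, 0.8991)


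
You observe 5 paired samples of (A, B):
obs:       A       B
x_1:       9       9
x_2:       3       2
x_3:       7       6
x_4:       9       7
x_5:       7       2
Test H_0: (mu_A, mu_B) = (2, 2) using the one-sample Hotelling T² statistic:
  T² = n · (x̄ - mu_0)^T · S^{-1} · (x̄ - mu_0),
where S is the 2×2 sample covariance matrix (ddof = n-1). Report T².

Step 1 — sample mean vector:
  mean(A) = (9 + 3 + 7 + 9 + 7) / 5 = 35/5 = 7
  mean(B) = (9 + 2 + 6 + 7 + 2) / 5 = 26/5 = 5.2
  x̄ = (7, 5.2),  deviation x̄ - mu_0 = (7, 5.2) - (2, 2) = (5, 3.2).

Step 2 — sample covariance matrix, S[i,j] = (1/(n-1)) · Σ_k (x_{k,i} - mean_i) · (x_{k,j} - mean_j), divisor n-1 = 4:
  S[A,A] = ((2)·(2) + (-4)·(-4) + (0)·(0) + (2)·(2) + (0)·(0)) / 4 = 24/4 = 6
  S[A,B] = ((2)·(3.8) + (-4)·(-3.2) + (0)·(0.8) + (2)·(1.8) + (0)·(-3.2)) / 4 = 24/4 = 6
  S[B,B] = ((3.8)·(3.8) + (-3.2)·(-3.2) + (0.8)·(0.8) + (1.8)·(1.8) + (-3.2)·(-3.2)) / 4 = 38.8/4 = 9.7
  S = [[6, 6],
 [6, 9.7]].

Step 3 — invert S. det(S) = 6·9.7 - (6)² = 22.2.
  S^{-1} = (1/det) · [[d, -b], [-b, a]] = [[0.4369, -0.2703],
 [-0.2703, 0.2703]].

Step 4 — quadratic form (x̄ - mu_0)^T · S^{-1} · (x̄ - mu_0):
  S^{-1} · (x̄ - mu_0) = (1.3198, -0.4865),
  (x̄ - mu_0)^T · [...] = (5)·(1.3198) + (3.2)·(-0.4865) = 5.0423.

Step 5 — scale by n: T² = 5 · 5.0423 = 25.2117.

T² ≈ 25.2117


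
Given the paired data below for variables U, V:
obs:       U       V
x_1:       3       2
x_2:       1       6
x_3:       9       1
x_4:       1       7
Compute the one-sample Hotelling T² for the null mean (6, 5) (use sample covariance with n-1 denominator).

Step 1 — sample mean vector:
  mean(U) = (3 + 1 + 9 + 1) / 4 = 14/4 = 3.5
  mean(V) = (2 + 6 + 1 + 7) / 4 = 16/4 = 4
  x̄ = (3.5, 4),  deviation x̄ - mu_0 = (3.5, 4) - (6, 5) = (-2.5, -1).

Step 2 — sample covariance matrix, S[i,j] = (1/(n-1)) · Σ_k (x_{k,i} - mean_i) · (x_{k,j} - mean_j), divisor n-1 = 3:
  S[U,U] = ((-0.5)·(-0.5) + (-2.5)·(-2.5) + (5.5)·(5.5) + (-2.5)·(-2.5)) / 3 = 43/3 = 14.3333
  S[U,V] = ((-0.5)·(-2) + (-2.5)·(2) + (5.5)·(-3) + (-2.5)·(3)) / 3 = -28/3 = -9.3333
  S[V,V] = ((-2)·(-2) + (2)·(2) + (-3)·(-3) + (3)·(3)) / 3 = 26/3 = 8.6667
  S = [[14.3333, -9.3333],
 [-9.3333, 8.6667]].

Step 3 — invert S. det(S) = 14.3333·8.6667 - (-9.3333)² = 37.1111.
  S^{-1} = (1/det) · [[d, -b], [-b, a]] = [[0.2335, 0.2515],
 [0.2515, 0.3862]].

Step 4 — quadratic form (x̄ - mu_0)^T · S^{-1} · (x̄ - mu_0):
  S^{-1} · (x̄ - mu_0) = (-0.8353, -1.015),
  (x̄ - mu_0)^T · [...] = (-2.5)·(-0.8353) + (-1)·(-1.015) = 3.1033.

Step 5 — scale by n: T² = 4 · 3.1033 = 12.4132.

T² ≈ 12.4132


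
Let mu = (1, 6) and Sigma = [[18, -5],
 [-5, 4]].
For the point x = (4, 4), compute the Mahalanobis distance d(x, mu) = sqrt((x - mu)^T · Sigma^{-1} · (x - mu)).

Step 1 — centre the observation: (x - mu) = (3, -2).

Step 2 — invert Sigma. det(Sigma) = 18·4 - (-5)² = 47.
  Sigma^{-1} = (1/det) · [[d, -b], [-b, a]] = [[0.0851, 0.1064],
 [0.1064, 0.383]].

Step 3 — form the quadratic (x - mu)^T · Sigma^{-1} · (x - mu):
  Sigma^{-1} · (x - mu) = (0.0426, -0.4468).
  (x - mu)^T · [Sigma^{-1} · (x - mu)] = (3)·(0.0426) + (-2)·(-0.4468) = 1.0213.

Step 4 — take square root: d = √(1.0213) ≈ 1.0106.

d(x, mu) = √(1.0213) ≈ 1.0106


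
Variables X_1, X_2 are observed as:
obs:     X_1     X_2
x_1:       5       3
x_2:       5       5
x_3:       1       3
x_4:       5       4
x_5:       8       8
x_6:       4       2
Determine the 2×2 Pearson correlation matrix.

Step 1 — column means:
  mean(X_1) = (5 + 5 + 1 + 5 + 8 + 4) / 6 = 28/6 = 4.6667
  mean(X_2) = (3 + 5 + 3 + 4 + 8 + 2) / 6 = 25/6 = 4.1667

Step 2 — sample variances and covariances s[i,j] = (1/(n-1)) · Σ_k (x_{k,i} - mean_i) · (x_{k,j} - mean_j), with n-1 = 5:
  s[X_1,X_1] = ((0.3333)·(0.3333) + (0.3333)·(0.3333) + (-3.6667)·(-3.6667) + (0.3333)·(0.3333) + (3.3333)·(3.3333) + (-0.6667)·(-0.6667)) / 5 = 25.3333/5 = 5.0667
  s[X_1,X_2] = ((0.3333)·(-1.1667) + (0.3333)·(0.8333) + (-3.6667)·(-1.1667) + (0.3333)·(-0.1667) + (3.3333)·(3.8333) + (-0.6667)·(-2.1667)) / 5 = 18.3333/5 = 3.6667
  s[X_2,X_2] = ((-1.1667)·(-1.1667) + (0.8333)·(0.8333) + (-1.1667)·(-1.1667) + (-0.1667)·(-0.1667) + (3.8333)·(3.8333) + (-2.1667)·(-2.1667)) / 5 = 22.8333/5 = 4.5667
  Sample standard deviations s_i = √(s[i,i]):
  s(X_1) = √(5.0667) = 2.2509
  s(X_2) = √(4.5667) = 2.137

Step 3 — r_{ij} = s_{ij} / (s_i · s_j):
  r[X_1,X_1] = 1 (diagonal).
  r[X_1,X_2] = 3.6667 / (2.2509 · 2.137) = 3.6667 / 4.8102 = 0.7623
  r[X_2,X_2] = 1 (diagonal).

R is symmetric with unit diagonal. Assembling:

R = [[1, 0.7623],
 [0.7623, 1]]


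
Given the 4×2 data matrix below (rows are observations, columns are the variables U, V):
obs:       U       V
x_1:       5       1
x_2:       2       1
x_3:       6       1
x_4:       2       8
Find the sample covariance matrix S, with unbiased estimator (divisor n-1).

Step 1 — column means:
  mean(U) = (5 + 2 + 6 + 2) / 4 = 15/4 = 3.75
  mean(V) = (1 + 1 + 1 + 8) / 4 = 11/4 = 2.75

Step 2 — sample covariance S[i,j] = (1/(n-1)) · Σ_k (x_{k,i} - mean_i) · (x_{k,j} - mean_j), with n-1 = 3.
  S[U,U] = ((1.25)·(1.25) + (-1.75)·(-1.75) + (2.25)·(2.25) + (-1.75)·(-1.75)) / 3 = 12.75/3 = 4.25
  S[U,V] = ((1.25)·(-1.75) + (-1.75)·(-1.75) + (2.25)·(-1.75) + (-1.75)·(5.25)) / 3 = -12.25/3 = -4.0833
  S[V,V] = ((-1.75)·(-1.75) + (-1.75)·(-1.75) + (-1.75)·(-1.75) + (5.25)·(5.25)) / 3 = 36.75/3 = 12.25

S is symmetric (S[j,i] = S[i,j]). Assembling:

S = [[4.25, -4.0833],
 [-4.0833, 12.25]]


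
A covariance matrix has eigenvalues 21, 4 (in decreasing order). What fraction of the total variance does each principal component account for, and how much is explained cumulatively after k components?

Step 1 — total variance = trace(Sigma) = Σ λ_i = 21 + 4 = 25.

Step 2 — fraction explained by component i = λ_i / Σ λ:
  PC1: 21/25 = 0.84
  PC2: 4/25 = 0.16

Step 3 — cumulative fraction after k components = (λ_1 + ... + λ_k) / Σ λ:
  k = 1: 21/25 = 0.84
  k = 2: (21 + 4)/25 = 25/25 = 1

Summary (fraction, with percent):

explained: PC1 0.84 (84%), PC2 0.16 (16%);  cumulative: 0.84, 1


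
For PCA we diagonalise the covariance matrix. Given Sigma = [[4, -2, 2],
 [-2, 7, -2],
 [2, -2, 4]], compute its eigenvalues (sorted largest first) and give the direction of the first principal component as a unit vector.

Step 1 — characteristic polynomial p(λ) = det(λI - Sigma) = λ³ - tr·λ² + c_1·λ - det, where tr = trace, c_1 = sum of the principal 2×2 minors, det = det(Sigma):
  tr = 4 + 7 + 4 = 15,
  c_1 = (4·7 - (-2)²) + (4·4 - (2)²) + (7·4 - (-2)²) = 24 + 12 + 24 = 60,
  det = 4·(7·4 - (-2)²) - (-2)·((-2)·4 - (-2)·(2)) + (2)·((-2)·(-2) - 7·(2)) = 4·(24) - (-2)·(-4) + (2)·(-10) = 68.
  So p(λ) = λ³ - 15λ² + 60λ - 68.
Step 2 — look for an integer root (rational root theorem: any rational root is an integer divisor of 68). Testing λ = 2:
  p(2) = 8 - 60 + 120 - 68 = 0  ✓
  Dividing out (λ - 2): p(λ) = (λ - 2)(λ² - 13λ + 34).
Step 3 — remaining eigenvalues from the quadratic λ² - 13λ + 34 = 0:
  Δ = 13² - 4·34 = 169 - 136 = 33,  λ = (13 ± √33)/2 = (13 ± 5.7446)/2 ≈ 9.3723 or 3.6277.
  Sorted: λ_1 = 9.3723,  λ_2 = 3.6277,  λ_3 = 2  (check: sum = 15 = tr ✓).

Step 4 — unit eigenvector for λ_1 ≈ 9.3723: v spans the null space of (Sigma - λ_1 I), whose rows are
  r_1 = (-5.3723, -2, 2),  r_2 = (-2, -2.3723, -2),  r_3 = (2, -2, -5.3723).
  v is orthogonal to every row, so take v ∝ r_1 × r_2 = ((-2)·(-2) - (2)·(-2.3723), (2)·(-2) - (-5.3723)·(-2), (-5.3723)·(-2.3723) - (-2)·(-2)) ≈ (8.7446, -14.7446, 8.7446).
  Let u = (8.7446, -14.7446, 8.7446).
  ||u|| = √((8.7446)² + (-14.7446)² + (8.7446)²) = √(370.3369) ≈ 19.2441,  v_1 = u/||u|| ≈ (0.4544, -0.7662, 0.4544) (||v_1|| = 1).

λ_1 = 9.3723,  λ_2 = 3.6277,  λ_3 = 2;  v_1 ≈ (0.4544, -0.7662, 0.4544)


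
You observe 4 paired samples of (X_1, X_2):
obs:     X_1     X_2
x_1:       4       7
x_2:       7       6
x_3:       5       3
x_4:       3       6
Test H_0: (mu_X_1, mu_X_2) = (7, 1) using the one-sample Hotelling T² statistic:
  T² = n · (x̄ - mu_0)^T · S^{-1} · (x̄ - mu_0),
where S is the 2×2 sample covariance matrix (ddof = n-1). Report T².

Step 1 — sample mean vector:
  mean(X_1) = (4 + 7 + 5 + 3) / 4 = 19/4 = 4.75
  mean(X_2) = (7 + 6 + 3 + 6) / 4 = 22/4 = 5.5
  x̄ = (4.75, 5.5),  deviation x̄ - mu_0 = (4.75, 5.5) - (7, 1) = (-2.25, 4.5).

Step 2 — sample covariance matrix, S[i,j] = (1/(n-1)) · Σ_k (x_{k,i} - mean_i) · (x_{k,j} - mean_j), divisor n-1 = 3:
  S[X_1,X_1] = ((-0.75)·(-0.75) + (2.25)·(2.25) + (0.25)·(0.25) + (-1.75)·(-1.75)) / 3 = 8.75/3 = 2.9167
  S[X_1,X_2] = ((-0.75)·(1.5) + (2.25)·(0.5) + (0.25)·(-2.5) + (-1.75)·(0.5)) / 3 = -1.5/3 = -0.5
  S[X_2,X_2] = ((1.5)·(1.5) + (0.5)·(0.5) + (-2.5)·(-2.5) + (0.5)·(0.5)) / 3 = 9/3 = 3
  S = [[2.9167, -0.5],
 [-0.5, 3]].

Step 3 — invert S. det(S) = 2.9167·3 - (-0.5)² = 8.5.
  S^{-1} = (1/det) · [[d, -b], [-b, a]] = [[0.3529, 0.0588],
 [0.0588, 0.3431]].

Step 4 — quadratic form (x̄ - mu_0)^T · S^{-1} · (x̄ - mu_0):
  S^{-1} · (x̄ - mu_0) = (-0.5294, 1.4118),
  (x̄ - mu_0)^T · [...] = (-2.25)·(-0.5294) + (4.5)·(1.4118) = 7.5441.

Step 5 — scale by n: T² = 4 · 7.5441 = 30.1765.

T² ≈ 30.1765


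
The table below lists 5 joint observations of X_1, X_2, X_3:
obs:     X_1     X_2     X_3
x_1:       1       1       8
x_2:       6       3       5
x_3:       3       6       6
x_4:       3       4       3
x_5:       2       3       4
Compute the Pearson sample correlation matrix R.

Step 1 — column means:
  mean(X_1) = (1 + 6 + 3 + 3 + 2) / 5 = 15/5 = 3
  mean(X_2) = (1 + 3 + 6 + 4 + 3) / 5 = 17/5 = 3.4
  mean(X_3) = (8 + 5 + 6 + 3 + 4) / 5 = 26/5 = 5.2

Step 2 — sample variances and covariances s[i,j] = (1/(n-1)) · Σ_k (x_{k,i} - mean_i) · (x_{k,j} - mean_j), with n-1 = 4:
  s[X_1,X_1] = ((-2)·(-2) + (3)·(3) + (0)·(0) + (0)·(0) + (-1)·(-1)) / 4 = 14/4 = 3.5
  s[X_1,X_2] = ((-2)·(-2.4) + (3)·(-0.4) + (0)·(2.6) + (0)·(0.6) + (-1)·(-0.4)) / 4 = 4/4 = 1
  s[X_1,X_3] = ((-2)·(2.8) + (3)·(-0.2) + (0)·(0.8) + (0)·(-2.2) + (-1)·(-1.2)) / 4 = -5/4 = -1.25
  s[X_2,X_2] = ((-2.4)·(-2.4) + (-0.4)·(-0.4) + (2.6)·(2.6) + (0.6)·(0.6) + (-0.4)·(-0.4)) / 4 = 13.2/4 = 3.3
  s[X_2,X_3] = ((-2.4)·(2.8) + (-0.4)·(-0.2) + (2.6)·(0.8) + (0.6)·(-2.2) + (-0.4)·(-1.2)) / 4 = -5.4/4 = -1.35
  s[X_3,X_3] = ((2.8)·(2.8) + (-0.2)·(-0.2) + (0.8)·(0.8) + (-2.2)·(-2.2) + (-1.2)·(-1.2)) / 4 = 14.8/4 = 3.7
  Sample standard deviations s_i = √(s[i,i]):
  s(X_1) = √(3.5) = 1.8708
  s(X_2) = √(3.3) = 1.8166
  s(X_3) = √(3.7) = 1.9235

Step 3 — r_{ij} = s_{ij} / (s_i · s_j):
  r[X_1,X_1] = 1 (diagonal).
  r[X_1,X_2] = 1 / (1.8708 · 1.8166) = 1 / 3.3985 = 0.2942
  r[X_1,X_3] = -1.25 / (1.8708 · 1.9235) = -1.25 / 3.5986 = -0.3474
  r[X_2,X_2] = 1 (diagonal).
  r[X_2,X_3] = -1.35 / (1.8166 · 1.9235) = -1.35 / 3.4943 = -0.3863
  r[X_3,X_3] = 1 (diagonal).

R is symmetric with unit diagonal. Assembling:

R = [[1, 0.2942, -0.3474],
 [0.2942, 1, -0.3863],
 [-0.3474, -0.3863, 1]]


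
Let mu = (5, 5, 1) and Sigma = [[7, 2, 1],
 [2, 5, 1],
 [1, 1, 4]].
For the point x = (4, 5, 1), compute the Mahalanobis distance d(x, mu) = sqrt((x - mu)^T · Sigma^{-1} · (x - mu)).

Step 1 — centre the observation: (x - mu) = (-1, 0, 0).

Step 2 — invert Sigma (cofactor / det for 3×3, or solve directly):
  Sigma^{-1} = [[0.1638, -0.0603, -0.0259],
 [-0.0603, 0.2328, -0.0431],
 [-0.0259, -0.0431, 0.2672]].

Step 3 — form the quadratic (x - mu)^T · Sigma^{-1} · (x - mu):
  Sigma^{-1} · (x - mu) = (-0.1638, 0.0603, 0.0259).
  (x - mu)^T · [Sigma^{-1} · (x - mu)] = (-1)·(-0.1638) + (0)·(0.0603) + (0)·(0.0259) = 0.1638.

Step 4 — take square root: d = √(0.1638) ≈ 0.4047.

d(x, mu) = √(0.1638) ≈ 0.4047


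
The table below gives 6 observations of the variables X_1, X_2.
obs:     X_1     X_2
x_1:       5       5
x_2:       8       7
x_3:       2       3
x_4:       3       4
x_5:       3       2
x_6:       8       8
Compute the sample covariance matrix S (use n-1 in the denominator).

Step 1 — column means:
  mean(X_1) = (5 + 8 + 2 + 3 + 3 + 8) / 6 = 29/6 = 4.8333
  mean(X_2) = (5 + 7 + 3 + 4 + 2 + 8) / 6 = 29/6 = 4.8333

Step 2 — sample covariance S[i,j] = (1/(n-1)) · Σ_k (x_{k,i} - mean_i) · (x_{k,j} - mean_j), with n-1 = 5.
  S[X_1,X_1] = ((0.1667)·(0.1667) + (3.1667)·(3.1667) + (-2.8333)·(-2.8333) + (-1.8333)·(-1.8333) + (-1.8333)·(-1.8333) + (3.1667)·(3.1667)) / 5 = 34.8333/5 = 6.9667
  S[X_1,X_2] = ((0.1667)·(0.1667) + (3.1667)·(2.1667) + (-2.8333)·(-1.8333) + (-1.8333)·(-0.8333) + (-1.8333)·(-2.8333) + (3.1667)·(3.1667)) / 5 = 28.8333/5 = 5.7667
  S[X_2,X_2] = ((0.1667)·(0.1667) + (2.1667)·(2.1667) + (-1.8333)·(-1.8333) + (-0.8333)·(-0.8333) + (-2.8333)·(-2.8333) + (3.1667)·(3.1667)) / 5 = 26.8333/5 = 5.3667

S is symmetric (S[j,i] = S[i,j]). Assembling:

S = [[6.9667, 5.7667],
 [5.7667, 5.3667]]


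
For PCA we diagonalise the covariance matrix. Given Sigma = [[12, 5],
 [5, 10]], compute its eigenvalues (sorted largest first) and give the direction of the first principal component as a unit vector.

Step 1 — characteristic polynomial of 2×2 Sigma:
  det(Sigma - λI) = λ² - trace · λ + det = 0.
  trace = 12 + 10 = 22, det = 12·10 - (5)² = 95.
Step 2 — discriminant:
  Δ = trace² - 4·det = 484 - 380 = 104.
Step 3 — eigenvalues:
  λ = (trace ± √Δ)/2 = (22 ± 10.198)/2,
  λ_1 = 16.099,  λ_2 = 5.901.

Step 4 — unit eigenvector for λ_1: solve (Sigma - λ_1 I)v = 0. First row:
  (12 - 16.099)·v_x + (5)·v_y = 0, i.e. (-4.099)·v_x + (5)·v_y = 0,
  so v ∝ (b, λ_1 - a) = (5, 4.099) = u.
  ||u|| = √((5)² + (4.099)²) = √(41.802) ≈ 6.4654,
  v_1 = u/||u|| ≈ (0.7733, 0.634) (||v_1|| = 1).

λ_1 = 16.099,  λ_2 = 5.901;  v_1 ≈ (0.7733, 0.634)


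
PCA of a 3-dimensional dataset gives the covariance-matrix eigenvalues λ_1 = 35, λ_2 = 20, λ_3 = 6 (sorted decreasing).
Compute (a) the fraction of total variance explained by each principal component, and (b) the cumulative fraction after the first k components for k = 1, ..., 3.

Step 1 — total variance = trace(Sigma) = Σ λ_i = 35 + 20 + 6 = 61.

Step 2 — fraction explained by component i = λ_i / Σ λ:
  PC1: 35/61 = 0.5738
  PC2: 20/61 = 0.3279
  PC3: 6/61 = 0.0984

Step 3 — cumulative fraction after k components = (λ_1 + ... + λ_k) / Σ λ:
  k = 1: 35/61 = 0.5738
  k = 2: (35 + 20)/61 = 55/61 = 0.9016
  k = 3: (35 + 20 + 6)/61 = 61/61 = 1

Summary (fraction, with percent):

explained: PC1 0.5738 (57.38%), PC2 0.3279 (32.79%), PC3 0.0984 (9.84%);  cumulative: 0.5738, 0.9016, 1


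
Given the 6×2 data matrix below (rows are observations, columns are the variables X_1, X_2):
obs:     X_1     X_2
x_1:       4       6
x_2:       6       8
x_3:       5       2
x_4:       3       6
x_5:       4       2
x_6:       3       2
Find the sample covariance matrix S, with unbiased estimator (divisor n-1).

Step 1 — column means:
  mean(X_1) = (4 + 6 + 5 + 3 + 4 + 3) / 6 = 25/6 = 4.1667
  mean(X_2) = (6 + 8 + 2 + 6 + 2 + 2) / 6 = 26/6 = 4.3333

Step 2 — sample covariance S[i,j] = (1/(n-1)) · Σ_k (x_{k,i} - mean_i) · (x_{k,j} - mean_j), with n-1 = 5.
  S[X_1,X_1] = ((-0.1667)·(-0.1667) + (1.8333)·(1.8333) + (0.8333)·(0.8333) + (-1.1667)·(-1.1667) + (-0.1667)·(-0.1667) + (-1.1667)·(-1.1667)) / 5 = 6.8333/5 = 1.3667
  S[X_1,X_2] = ((-0.1667)·(1.6667) + (1.8333)·(3.6667) + (0.8333)·(-2.3333) + (-1.1667)·(1.6667) + (-0.1667)·(-2.3333) + (-1.1667)·(-2.3333)) / 5 = 5.6667/5 = 1.1333
  S[X_2,X_2] = ((1.6667)·(1.6667) + (3.6667)·(3.6667) + (-2.3333)·(-2.3333) + (1.6667)·(1.6667) + (-2.3333)·(-2.3333) + (-2.3333)·(-2.3333)) / 5 = 35.3333/5 = 7.0667

S is symmetric (S[j,i] = S[i,j]). Assembling:

S = [[1.3667, 1.1333],
 [1.1333, 7.0667]]


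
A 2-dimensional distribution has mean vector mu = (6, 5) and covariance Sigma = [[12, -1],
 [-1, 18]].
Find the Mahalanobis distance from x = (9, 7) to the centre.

Step 1 — centre the observation: (x - mu) = (3, 2).

Step 2 — invert Sigma. det(Sigma) = 12·18 - (-1)² = 215.
  Sigma^{-1} = (1/det) · [[d, -b], [-b, a]] = [[0.0837, 0.0047],
 [0.0047, 0.0558]].

Step 3 — form the quadratic (x - mu)^T · Sigma^{-1} · (x - mu):
  Sigma^{-1} · (x - mu) = (0.2605, 0.1256).
  (x - mu)^T · [Sigma^{-1} · (x - mu)] = (3)·(0.2605) + (2)·(0.1256) = 1.0326.

Step 4 — take square root: d = √(1.0326) ≈ 1.0161.

d(x, mu) = √(1.0326) ≈ 1.0161


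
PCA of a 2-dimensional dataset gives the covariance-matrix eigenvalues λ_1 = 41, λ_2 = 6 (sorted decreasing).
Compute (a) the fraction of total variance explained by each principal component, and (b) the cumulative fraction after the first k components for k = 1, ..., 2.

Step 1 — total variance = trace(Sigma) = Σ λ_i = 41 + 6 = 47.

Step 2 — fraction explained by component i = λ_i / Σ λ:
  PC1: 41/47 = 0.8723
  PC2: 6/47 = 0.1277

Step 3 — cumulative fraction after k components = (λ_1 + ... + λ_k) / Σ λ:
  k = 1: 41/47 = 0.8723
  k = 2: (41 + 6)/47 = 47/47 = 1

Summary (fraction, with percent):

explained: PC1 0.8723 (87.23%), PC2 0.1277 (12.77%);  cumulative: 0.8723, 1


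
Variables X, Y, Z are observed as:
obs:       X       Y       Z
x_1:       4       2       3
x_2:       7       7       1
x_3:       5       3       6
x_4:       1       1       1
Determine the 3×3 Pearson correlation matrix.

Step 1 — column means:
  mean(X) = (4 + 7 + 5 + 1) / 4 = 17/4 = 4.25
  mean(Y) = (2 + 7 + 3 + 1) / 4 = 13/4 = 3.25
  mean(Z) = (3 + 1 + 6 + 1) / 4 = 11/4 = 2.75

Step 2 — sample variances and covariances s[i,j] = (1/(n-1)) · Σ_k (x_{k,i} - mean_i) · (x_{k,j} - mean_j), with n-1 = 3:
  s[X,X] = ((-0.25)·(-0.25) + (2.75)·(2.75) + (0.75)·(0.75) + (-3.25)·(-3.25)) / 3 = 18.75/3 = 6.25
  s[X,Y] = ((-0.25)·(-1.25) + (2.75)·(3.75) + (0.75)·(-0.25) + (-3.25)·(-2.25)) / 3 = 17.75/3 = 5.9167
  s[X,Z] = ((-0.25)·(0.25) + (2.75)·(-1.75) + (0.75)·(3.25) + (-3.25)·(-1.75)) / 3 = 3.25/3 = 1.0833
  s[Y,Y] = ((-1.25)·(-1.25) + (3.75)·(3.75) + (-0.25)·(-0.25) + (-2.25)·(-2.25)) / 3 = 20.75/3 = 6.9167
  s[Y,Z] = ((-1.25)·(0.25) + (3.75)·(-1.75) + (-0.25)·(3.25) + (-2.25)·(-1.75)) / 3 = -3.75/3 = -1.25
  s[Z,Z] = ((0.25)·(0.25) + (-1.75)·(-1.75) + (3.25)·(3.25) + (-1.75)·(-1.75)) / 3 = 16.75/3 = 5.5833
  Sample standard deviations s_i = √(s[i,i]):
  s(X) = √(6.25) = 2.5
  s(Y) = √(6.9167) = 2.63
  s(Z) = √(5.5833) = 2.3629

Step 3 — r_{ij} = s_{ij} / (s_i · s_j):
  r[X,X] = 1 (diagonal).
  r[X,Y] = 5.9167 / (2.5 · 2.63) = 5.9167 / 6.5749 = 0.8999
  r[X,Z] = 1.0833 / (2.5 · 2.3629) = 1.0833 / 5.9073 = 0.1834
  r[Y,Y] = 1 (diagonal).
  r[Y,Z] = -1.25 / (2.63 · 2.3629) = -1.25 / 6.2143 = -0.2011
  r[Z,Z] = 1 (diagonal).

R is symmetric with unit diagonal. Assembling:

R = [[1, 0.8999, 0.1834],
 [0.8999, 1, -0.2011],
 [0.1834, -0.2011, 1]]


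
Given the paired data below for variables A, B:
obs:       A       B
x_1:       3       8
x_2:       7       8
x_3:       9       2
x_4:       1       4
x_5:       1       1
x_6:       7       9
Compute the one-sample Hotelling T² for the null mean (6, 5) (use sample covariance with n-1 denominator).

Step 1 — sample mean vector:
  mean(A) = (3 + 7 + 9 + 1 + 1 + 7) / 6 = 28/6 = 4.6667
  mean(B) = (8 + 8 + 2 + 4 + 1 + 9) / 6 = 32/6 = 5.3333
  x̄ = (4.6667, 5.3333),  deviation x̄ - mu_0 = (4.6667, 5.3333) - (6, 5) = (-1.3333, 0.3333).

Step 2 — sample covariance matrix, S[i,j] = (1/(n-1)) · Σ_k (x_{k,i} - mean_i) · (x_{k,j} - mean_j), divisor n-1 = 5:
  S[A,A] = ((-1.6667)·(-1.6667) + (2.3333)·(2.3333) + (4.3333)·(4.3333) + (-3.6667)·(-3.6667) + (-3.6667)·(-3.6667) + (2.3333)·(2.3333)) / 5 = 59.3333/5 = 11.8667
  S[A,B] = ((-1.6667)·(2.6667) + (2.3333)·(2.6667) + (4.3333)·(-3.3333) + (-3.6667)·(-1.3333) + (-3.6667)·(-4.3333) + (2.3333)·(3.6667)) / 5 = 16.6667/5 = 3.3333
  S[B,B] = ((2.6667)·(2.6667) + (2.6667)·(2.6667) + (-3.3333)·(-3.3333) + (-1.3333)·(-1.3333) + (-4.3333)·(-4.3333) + (3.6667)·(3.6667)) / 5 = 59.3333/5 = 11.8667
  S = [[11.8667, 3.3333],
 [3.3333, 11.8667]].

Step 3 — invert S. det(S) = 11.8667·11.8667 - (3.3333)² = 129.7067.
  S^{-1} = (1/det) · [[d, -b], [-b, a]] = [[0.0915, -0.0257],
 [-0.0257, 0.0915]].

Step 4 — quadratic form (x̄ - mu_0)^T · S^{-1} · (x̄ - mu_0):
  S^{-1} · (x̄ - mu_0) = (-0.1306, 0.0648),
  (x̄ - mu_0)^T · [...] = (-1.3333)·(-0.1306) + (0.3333)·(0.0648) = 0.1957.

Step 5 — scale by n: T² = 6 · 0.1957 = 1.1739.

T² ≈ 1.1739


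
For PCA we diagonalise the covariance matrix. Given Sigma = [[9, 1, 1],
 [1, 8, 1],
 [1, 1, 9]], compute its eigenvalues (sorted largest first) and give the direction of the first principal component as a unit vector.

Step 1 — characteristic polynomial p(λ) = det(λI - Sigma) = λ³ - tr·λ² + c_1·λ - det, where tr = trace, c_1 = sum of the principal 2×2 minors, det = det(Sigma):
  tr = 9 + 8 + 9 = 26,
  c_1 = (9·8 - (1)²) + (9·9 - (1)²) + (8·9 - (1)²) = 71 + 80 + 71 = 222,
  det = 9·(8·9 - (1)²) - (1)·((1)·9 - (1)·(1)) + (1)·((1)·(1) - 8·(1)) = 9·(71) - (1)·(8) + (1)·(-7) = 624.
  So p(λ) = λ³ - 26λ² + 222λ - 624.
Step 2 — look for an integer root (rational root theorem: any rational root is an integer divisor of 624). Testing λ = 8:
  p(8) = 512 - 1664 + 1776 - 624 = 0  ✓
  Dividing out (λ - 8): p(λ) = (λ - 8)(λ² - 18λ + 78).
Step 3 — remaining eigenvalues from the quadratic λ² - 18λ + 78 = 0:
  Δ = 18² - 4·78 = 324 - 312 = 12,  λ = (18 ± √12)/2 = (18 ± 3.4641)/2 ≈ 10.7321 or 7.2679.
  Sorted: λ_1 = 10.7321,  λ_2 = 8,  λ_3 = 7.2679  (check: sum = 26 = tr ✓).

Step 4 — unit eigenvector for λ_1 ≈ 10.7321: v spans the null space of (Sigma - λ_1 I), whose rows are
  r_1 = (-1.7321, 1, 1),  r_2 = (1, -2.7321, 1),  r_3 = (1, 1, -1.7321).
  v is orthogonal to every row, so take v ∝ r_1 × r_2 = ((1)·(1) - (1)·(-2.7321), (1)·(1) - (-1.7321)·(1), (-1.7321)·(-2.7321) - (1)·(1)) ≈ (3.7321, 2.7321, 3.7321).
  Let u = (3.7321, 2.7321, 3.7321).
  ||u|| = √((3.7321)² + (2.7321)² + (3.7321)²) = √(35.3205) ≈ 5.9431,  v_1 = u/||u|| ≈ (0.628, 0.4597, 0.628) (||v_1|| = 1).

λ_1 = 10.7321,  λ_2 = 8,  λ_3 = 7.2679;  v_1 ≈ (0.628, 0.4597, 0.628)


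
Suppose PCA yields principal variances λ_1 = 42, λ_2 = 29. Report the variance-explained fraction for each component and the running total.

Step 1 — total variance = trace(Sigma) = Σ λ_i = 42 + 29 = 71.

Step 2 — fraction explained by component i = λ_i / Σ λ:
  PC1: 42/71 = 0.5915
  PC2: 29/71 = 0.4085

Step 3 — cumulative fraction after k components = (λ_1 + ... + λ_k) / Σ λ:
  k = 1: 42/71 = 0.5915
  k = 2: (42 + 29)/71 = 71/71 = 1

Summary (fraction, with percent):

explained: PC1 0.5915 (59.15%), PC2 0.4085 (40.85%);  cumulative: 0.5915, 1


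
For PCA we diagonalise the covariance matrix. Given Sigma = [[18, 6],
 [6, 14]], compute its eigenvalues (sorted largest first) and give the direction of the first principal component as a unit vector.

Step 1 — characteristic polynomial of 2×2 Sigma:
  det(Sigma - λI) = λ² - trace · λ + det = 0.
  trace = 18 + 14 = 32, det = 18·14 - (6)² = 216.
Step 2 — discriminant:
  Δ = trace² - 4·det = 1024 - 864 = 160.
Step 3 — eigenvalues:
  λ = (trace ± √Δ)/2 = (32 ± 12.6491)/2,
  λ_1 = 22.3246,  λ_2 = 9.6754.

Step 4 — unit eigenvector for λ_1: solve (Sigma - λ_1 I)v = 0. First row:
  (18 - 22.3246)·v_x + (6)·v_y = 0, i.e. (-4.3246)·v_x + (6)·v_y = 0,
  so v ∝ (b, λ_1 - a) = (6, 4.3246) = u.
  ||u|| = √((6)² + (4.3246)²) = √(54.7018) ≈ 7.3961,
  v_1 = u/||u|| ≈ (0.8112, 0.5847) (||v_1|| = 1).

λ_1 = 22.3246,  λ_2 = 9.6754;  v_1 ≈ (0.8112, 0.5847)


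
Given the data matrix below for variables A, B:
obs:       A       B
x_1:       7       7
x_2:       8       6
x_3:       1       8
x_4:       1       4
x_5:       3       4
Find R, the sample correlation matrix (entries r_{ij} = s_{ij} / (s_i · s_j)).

Step 1 — column means:
  mean(A) = (7 + 8 + 1 + 1 + 3) / 5 = 20/5 = 4
  mean(B) = (7 + 6 + 8 + 4 + 4) / 5 = 29/5 = 5.8

Step 2 — sample variances and covariances s[i,j] = (1/(n-1)) · Σ_k (x_{k,i} - mean_i) · (x_{k,j} - mean_j), with n-1 = 4:
  s[A,A] = ((3)·(3) + (4)·(4) + (-3)·(-3) + (-3)·(-3) + (-1)·(-1)) / 4 = 44/4 = 11
  s[A,B] = ((3)·(1.2) + (4)·(0.2) + (-3)·(2.2) + (-3)·(-1.8) + (-1)·(-1.8)) / 4 = 5/4 = 1.25
  s[B,B] = ((1.2)·(1.2) + (0.2)·(0.2) + (2.2)·(2.2) + (-1.8)·(-1.8) + (-1.8)·(-1.8)) / 4 = 12.8/4 = 3.2
  Sample standard deviations s_i = √(s[i,i]):
  s(A) = √(11) = 3.3166
  s(B) = √(3.2) = 1.7889

Step 3 — r_{ij} = s_{ij} / (s_i · s_j):
  r[A,A] = 1 (diagonal).
  r[A,B] = 1.25 / (3.3166 · 1.7889) = 1.25 / 5.933 = 0.2107
  r[B,B] = 1 (diagonal).

R is symmetric with unit diagonal. Assembling:

R = [[1, 0.2107],
 [0.2107, 1]]


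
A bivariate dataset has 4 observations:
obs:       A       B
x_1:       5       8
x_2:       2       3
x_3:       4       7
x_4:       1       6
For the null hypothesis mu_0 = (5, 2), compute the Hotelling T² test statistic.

Step 1 — sample mean vector:
  mean(A) = (5 + 2 + 4 + 1) / 4 = 12/4 = 3
  mean(B) = (8 + 3 + 7 + 6) / 4 = 24/4 = 6
  x̄ = (3, 6),  deviation x̄ - mu_0 = (3, 6) - (5, 2) = (-2, 4).

Step 2 — sample covariance matrix, S[i,j] = (1/(n-1)) · Σ_k (x_{k,i} - mean_i) · (x_{k,j} - mean_j), divisor n-1 = 3:
  S[A,A] = ((2)·(2) + (-1)·(-1) + (1)·(1) + (-2)·(-2)) / 3 = 10/3 = 3.3333
  S[A,B] = ((2)·(2) + (-1)·(-3) + (1)·(1) + (-2)·(0)) / 3 = 8/3 = 2.6667
  S[B,B] = ((2)·(2) + (-3)·(-3) + (1)·(1) + (0)·(0)) / 3 = 14/3 = 4.6667
  S = [[3.3333, 2.6667],
 [2.6667, 4.6667]].

Step 3 — invert S. det(S) = 3.3333·4.6667 - (2.6667)² = 8.4444.
  S^{-1} = (1/det) · [[d, -b], [-b, a]] = [[0.5526, -0.3158],
 [-0.3158, 0.3947]].

Step 4 — quadratic form (x̄ - mu_0)^T · S^{-1} · (x̄ - mu_0):
  S^{-1} · (x̄ - mu_0) = (-2.3684, 2.2105),
  (x̄ - mu_0)^T · [...] = (-2)·(-2.3684) + (4)·(2.2105) = 13.5789.

Step 5 — scale by n: T² = 4 · 13.5789 = 54.3158.

T² ≈ 54.3158


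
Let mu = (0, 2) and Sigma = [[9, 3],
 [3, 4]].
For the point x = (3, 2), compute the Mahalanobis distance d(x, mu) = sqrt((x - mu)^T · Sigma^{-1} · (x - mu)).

Step 1 — centre the observation: (x - mu) = (3, 0).

Step 2 — invert Sigma. det(Sigma) = 9·4 - (3)² = 27.
  Sigma^{-1} = (1/det) · [[d, -b], [-b, a]] = [[0.1481, -0.1111],
 [-0.1111, 0.3333]].

Step 3 — form the quadratic (x - mu)^T · Sigma^{-1} · (x - mu):
  Sigma^{-1} · (x - mu) = (0.4444, -0.3333).
  (x - mu)^T · [Sigma^{-1} · (x - mu)] = (3)·(0.4444) + (0)·(-0.3333) = 1.3333.

Step 4 — take square root: d = √(1.3333) ≈ 1.1547.

d(x, mu) = √(1.3333) ≈ 1.1547


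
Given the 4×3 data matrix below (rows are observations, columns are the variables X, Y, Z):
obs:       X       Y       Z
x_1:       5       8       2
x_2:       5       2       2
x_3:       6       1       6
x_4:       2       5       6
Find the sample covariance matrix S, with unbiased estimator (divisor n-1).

Step 1 — column means:
  mean(X) = (5 + 5 + 6 + 2) / 4 = 18/4 = 4.5
  mean(Y) = (8 + 2 + 1 + 5) / 4 = 16/4 = 4
  mean(Z) = (2 + 2 + 6 + 6) / 4 = 16/4 = 4

Step 2 — sample covariance S[i,j] = (1/(n-1)) · Σ_k (x_{k,i} - mean_i) · (x_{k,j} - mean_j), with n-1 = 3.
  S[X,X] = ((0.5)·(0.5) + (0.5)·(0.5) + (1.5)·(1.5) + (-2.5)·(-2.5)) / 3 = 9/3 = 3
  S[X,Y] = ((0.5)·(4) + (0.5)·(-2) + (1.5)·(-3) + (-2.5)·(1)) / 3 = -6/3 = -2
  S[X,Z] = ((0.5)·(-2) + (0.5)·(-2) + (1.5)·(2) + (-2.5)·(2)) / 3 = -4/3 = -1.3333
  S[Y,Y] = ((4)·(4) + (-2)·(-2) + (-3)·(-3) + (1)·(1)) / 3 = 30/3 = 10
  S[Y,Z] = ((4)·(-2) + (-2)·(-2) + (-3)·(2) + (1)·(2)) / 3 = -8/3 = -2.6667
  S[Z,Z] = ((-2)·(-2) + (-2)·(-2) + (2)·(2) + (2)·(2)) / 3 = 16/3 = 5.3333

S is symmetric (S[j,i] = S[i,j]). Assembling:

S = [[3, -2, -1.3333],
 [-2, 10, -2.6667],
 [-1.3333, -2.6667, 5.3333]]


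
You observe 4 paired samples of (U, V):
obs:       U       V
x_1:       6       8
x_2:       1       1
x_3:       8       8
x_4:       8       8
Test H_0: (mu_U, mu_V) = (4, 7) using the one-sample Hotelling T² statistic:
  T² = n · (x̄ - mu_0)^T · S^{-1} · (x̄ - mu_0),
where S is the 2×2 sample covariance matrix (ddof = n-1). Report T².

Step 1 — sample mean vector:
  mean(U) = (6 + 1 + 8 + 8) / 4 = 23/4 = 5.75
  mean(V) = (8 + 1 + 8 + 8) / 4 = 25/4 = 6.25
  x̄ = (5.75, 6.25),  deviation x̄ - mu_0 = (5.75, 6.25) - (4, 7) = (1.75, -0.75).

Step 2 — sample covariance matrix, S[i,j] = (1/(n-1)) · Σ_k (x_{k,i} - mean_i) · (x_{k,j} - mean_j), divisor n-1 = 3:
  S[U,U] = ((0.25)·(0.25) + (-4.75)·(-4.75) + (2.25)·(2.25) + (2.25)·(2.25)) / 3 = 32.75/3 = 10.9167
  S[U,V] = ((0.25)·(1.75) + (-4.75)·(-5.25) + (2.25)·(1.75) + (2.25)·(1.75)) / 3 = 33.25/3 = 11.0833
  S[V,V] = ((1.75)·(1.75) + (-5.25)·(-5.25) + (1.75)·(1.75) + (1.75)·(1.75)) / 3 = 36.75/3 = 12.25
  S = [[10.9167, 11.0833],
 [11.0833, 12.25]].

Step 3 — invert S. det(S) = 10.9167·12.25 - (11.0833)² = 10.8889.
  S^{-1} = (1/det) · [[d, -b], [-b, a]] = [[1.125, -1.0179],
 [-1.0179, 1.0026]].

Step 4 — quadratic form (x̄ - mu_0)^T · S^{-1} · (x̄ - mu_0):
  S^{-1} · (x̄ - mu_0) = (2.7321, -2.5332),
  (x̄ - mu_0)^T · [...] = (1.75)·(2.7321) + (-0.75)·(-2.5332) = 6.6811.

Step 5 — scale by n: T² = 4 · 6.6811 = 26.7245.

T² ≈ 26.7245


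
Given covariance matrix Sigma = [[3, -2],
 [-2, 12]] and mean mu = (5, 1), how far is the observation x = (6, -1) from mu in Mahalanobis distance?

Step 1 — centre the observation: (x - mu) = (1, -2).

Step 2 — invert Sigma. det(Sigma) = 3·12 - (-2)² = 32.
  Sigma^{-1} = (1/det) · [[d, -b], [-b, a]] = [[0.375, 0.0625],
 [0.0625, 0.0938]].

Step 3 — form the quadratic (x - mu)^T · Sigma^{-1} · (x - mu):
  Sigma^{-1} · (x - mu) = (0.25, -0.125).
  (x - mu)^T · [Sigma^{-1} · (x - mu)] = (1)·(0.25) + (-2)·(-0.125) = 0.5.

Step 4 — take square root: d = √(0.5) ≈ 0.7071.

d(x, mu) = √(0.5) ≈ 0.7071
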